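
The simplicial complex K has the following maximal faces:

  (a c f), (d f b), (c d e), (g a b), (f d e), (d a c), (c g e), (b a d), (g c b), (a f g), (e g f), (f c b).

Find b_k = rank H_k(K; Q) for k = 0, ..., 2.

b_0 = 1, b_1 = 0, b_2 = 0.

K has 7 vertices, 18 edges, 12 triangles.
rank ∂_0 = 0, rank ∂_1 = 6 ⇒ b_0 = 7 − 0 − 6 = 1; all invariant factors of ∂_1 are 1 so no torsion. So H_0 = Z.
rank ∂_1 = 6, rank ∂_2 = 12 ⇒ b_1 = 18 − 6 − 12 = 0; ∂_2 has invariant factor(s) [2] giving torsion. So H_1 = Z/2.
rank ∂_2 = 12, rank ∂_3 = 0 ⇒ b_2 = 12 − 12 − 0 = 0. So H_2 = 0.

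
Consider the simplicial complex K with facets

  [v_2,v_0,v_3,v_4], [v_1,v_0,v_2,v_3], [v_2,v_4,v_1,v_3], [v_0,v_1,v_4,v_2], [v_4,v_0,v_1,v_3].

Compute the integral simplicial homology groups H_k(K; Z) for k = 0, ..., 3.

Fix the vertex order v_0 < v_1 < v_2 < v_3 < v_4 and write every simplex with vertices in increasing order. Then dim K = 3 and the simplices of K are:

  0-simplices (5): [v_0], [v_1], [v_2], [v_3], [v_4]
  1-simplices (10): [v_0,v_1], [v_0,v_2], [v_0,v_3], [v_0,v_4], [v_1,v_2], [v_1,v_3], [v_1,v_4], [v_2,v_3], [v_2,v_4], [v_3,v_4]
  2-simplices (10): [v_0,v_1,v_2], [v_0,v_1,v_3], [v_0,v_1,v_4], [v_0,v_2,v_3], [v_0,v_2,v_4], [v_0,v_3,v_4], [v_1,v_2,v_3], [v_1,v_2,v_4], [v_1,v_3,v_4], [v_2,v_3,v_4]
  3-simplices (5): [v_0,v_1,v_2,v_3], [v_0,v_1,v_2,v_4], [v_0,v_1,v_3,v_4], [v_0,v_2,v_3,v_4], [v_1,v_2,v_3,v_4]

Hence C_0 ≅ Z^5, C_1 ≅ Z^10, C_2 ≅ Z^10, C_3 ≅ Z^5.

The boundary map ∂_1: C_1 → C_0 sends each edge [p,q] (with p < q) to q − p. For instance
  ∂[v_0,v_3] = [v_3] − [v_0].
As a 5×10 matrix over Z this has rank 4, with invariant factors (1,1,1,1).

The boundary map ∂_2: C_2 → C_1 sends each 2-simplex [p,q,r] to [q,r] − [p,r] + [p,q]. For instance
  ∂[v_0,v_2,v_4] = [v_2,v_4] − [v_0,v_4] + [v_0,v_2],
  ∂[v_0,v_2,v_3] = [v_2,v_3] − [v_0,v_3] + [v_0,v_2].
This gives a 10×10 integer matrix of rank 6; reducing to Smith normal form yields diagonal entries (1,1,1,1,1,1).

The boundary map ∂_3: C_3 → C_2 sends each 3-simplex σ to the alternating sum Σ_i (−1)^i (σ with its i-th vertex removed). For instance
  ∂[v_0,v_1,v_2,v_3] = [v_1,v_2,v_3] − [v_0,v_2,v_3] + [v_0,v_1,v_3] − [v_0,v_1,v_2],
  ∂[v_0,v_1,v_2,v_4] = [v_1,v_2,v_4] − [v_0,v_2,v_4] + [v_0,v_1,v_4] − [v_0,v_1,v_2].
This gives a 10×5 integer matrix of rank 4; reducing to Smith normal form yields diagonal entries (1,1,1,1).

Reading off H_k = ker ∂_k / im ∂_{k+1}:

  H_0: rank C_0 − rank ∂_1 = 5 − 4 = 1, and the invariant factors of ∂_1 are all 1, so H_0 = Z.
  H_1: rank ker ∂_1 − rank ∂_2 = (10 − 4) − 6 = 0, and the invariant factors of ∂_2 are all 1, so H_1 = 0.
  H_2: rank ker ∂_2 − rank ∂_3 = (10 − 6) − 4 = 0, and the invariant factors of ∂_3 are all 1, so H_2 = 0.
  H_3: rank ker ∂_3 − rank ∂_4 = (5 − 4) − 0 = 1, and there is no ∂_4, so H_3 = Z.

As a check, the Euler characteristic is 5 − 10 + 10 − 5 = 0, which agrees with 1 − 0 + 0 − 1 = 0.

H_0 ≅ Z,  H_1 = 0,  H_2 = 0,  H_3 ≅ Z.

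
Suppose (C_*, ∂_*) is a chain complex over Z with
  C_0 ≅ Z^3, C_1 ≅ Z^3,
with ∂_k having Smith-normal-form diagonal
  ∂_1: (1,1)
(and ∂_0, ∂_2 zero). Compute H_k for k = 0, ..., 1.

H_0 = Z,  H_1 = Z.

H_0: b_0 = 3 − 0 − 2 = 1; torsion from ∂_1 factors > 1: none. So H_0 = Z.
H_1: b_1 = 3 − 2 − 0 = 1; torsion from ∂_2 factors > 1: none. So H_1 = Z.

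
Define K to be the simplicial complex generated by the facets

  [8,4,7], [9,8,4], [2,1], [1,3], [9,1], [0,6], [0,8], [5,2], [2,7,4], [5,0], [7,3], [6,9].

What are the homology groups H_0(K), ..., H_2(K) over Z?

H_0 ≅ Z,  H_1 ≅ Z^4,  H_2 = 0.

Fix the vertex order 0 < 1 < 2 < 3 < 4 < 5 < 6 < 7 < 8 < 9 and write every simplex with vertices in increasing order. Then dim K = 2 and the simplices of K are:

  0-simplices (10): [0], [1], [2], [3], [4], [5], [6], [7], [8], [9]
  1-simplices (16): [0,5], [0,6], [0,8], [1,2], [1,3], [1,9], [2,4], [2,5], [2,7], [3,7], [4,7], [4,8], [4,9], [6,9], [7,8], [8,9]
  2-simplices (3): [2,4,7], [4,7,8], [4,8,9]

Hence C_0 ≅ Z^10, C_1 ≅ Z^16, C_2 ≅ Z^3.

∂_1: C_1 → C_0 sends each edge [p,q] (with p < q) to q − p.
This gives a 10×16 integer matrix of rank 9; reducing to Smith normal form yields diagonal entries (1,1,1,1,1,1,1,1,1).

The boundary map ∂_2: C_2 → C_1 maps a triangle to the signed sum of its edges. For instance
  ∂[4,7,8] = [7,8] − [4,8] + [4,7],
  ∂[4,8,9] = [8,9] − [4,9] + [4,8].
The resulting 16×3 matrix has rank 3, and its Smith normal form has invariant factors (1,1,1).

Computing H_k = (kernel of ∂_k) / (image of ∂_{k+1}):

  H_0: rank C_0 − rank ∂_1 = 10 − 9 = 1, and the invariant factors of ∂_1 are all 1, so H_0 = Z.
  H_1: rank ker ∂_1 − rank ∂_2 = (16 − 9) − 3 = 4, and the invariant factors of ∂_2 are all 1, so H_1 = Z^4.
  H_2: rank ker ∂_2 − rank ∂_3 = (3 − 3) − 0 = 0, and there is no ∂_3, so H_2 = 0.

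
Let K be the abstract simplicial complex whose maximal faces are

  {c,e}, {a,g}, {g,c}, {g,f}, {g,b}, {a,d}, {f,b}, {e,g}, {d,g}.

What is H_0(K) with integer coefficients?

H_0 = Z.

We work with the vertex ordering a < b < c < d < e < f < g. The simplices of K, each written with vertices in increasing order, are:

  0-simplices (7): a, b, c, d, e, f, g
  1-simplices (9): ad, ag, bf, bg, ce, cg, dg, eg, fg

so the chain groups are C_0 ≅ Z^7, C_1 ≅ Z^9.

The boundary map ∂_1: C_1 → C_0 maps an edge to its endpoints' difference, ∂[p,q] = q − p. For instance
  ∂bg = g − b.
The 7×9 boundary matrix has rank 6 and Smith normal form diag(1,1,1,1,1,1).

Reading off H_k = ker ∂_k / im ∂_{k+1}:

  H_0: rank C_0 − rank ∂_1 = 7 − 6 = 1, and the invariant factors of ∂_1 are all 1, so H_0 = Z.

(K is a triangulation of a wedge of 3 circles.)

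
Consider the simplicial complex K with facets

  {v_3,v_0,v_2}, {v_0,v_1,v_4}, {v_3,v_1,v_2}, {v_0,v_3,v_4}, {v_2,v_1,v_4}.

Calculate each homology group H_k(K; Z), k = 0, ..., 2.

H_0 ≅ Z,  H_1 ≅ Z,  H_2 = 0.

We work with the vertex ordering v_0 < v_1 < v_2 < v_3 < v_4. The simplices of K, each written with vertices in increasing order, are:

  0-simplices (5): [v_0], [v_1], [v_2], [v_3], [v_4]
  1-simplices (10): [v_0,v_1], [v_0,v_2], [v_0,v_3], [v_0,v_4], [v_1,v_2], [v_1,v_3], [v_1,v_4], [v_2,v_3], [v_2,v_4], [v_3,v_4]
  2-simplices (5): [v_0,v_1,v_4], [v_0,v_2,v_3], [v_0,v_3,v_4], [v_1,v_2,v_3], [v_1,v_2,v_4]

Hence C_0 ≅ Z^5, C_1 ≅ Z^10, C_2 ≅ Z^5.

The boundary map ∂_1: C_1 → C_0 maps an edge to its endpoints' difference, ∂[p,q] = q − p.
The 5×10 boundary matrix has rank 4 and Smith normal form diag(1,1,1,1).

Boundary ∂_2: C_2 → C_1 maps a triangle to the signed sum of its edges. For instance
  ∂[v_0,v_1,v_4] = [v_1,v_4] − [v_0,v_4] + [v_0,v_1],
  ∂[v_1,v_2,v_3] = [v_2,v_3] − [v_1,v_3] + [v_1,v_2].
The resulting 10×5 matrix has rank 5, and its Smith normal form has invariant factors (1,1,1,1,1).

Reading off H_k = ker ∂_k / im ∂_{k+1}:

  H_0: rank C_0 − rank ∂_1 = 5 − 4 = 1, and the invariant factors of ∂_1 are all 1, so H_0 ≅ Z.
  H_1: rank ker ∂_1 − rank ∂_2 = (10 − 4) − 5 = 1, and the invariant factors of ∂_2 are all 1, so H_1 ≅ Z.
  H_2: rank ker ∂_2 − rank ∂_3 = (5 − 5) − 0 = 0, and there is no ∂_3, so H_2 ≅ 0.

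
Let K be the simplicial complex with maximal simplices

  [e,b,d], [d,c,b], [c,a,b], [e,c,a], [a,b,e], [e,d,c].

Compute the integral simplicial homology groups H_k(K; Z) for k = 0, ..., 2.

Fix the vertex order a < b < c < d < e and write every simplex with vertices in increasing order. Then dim K = 2 and the simplices of K are:

  0-simplices (5): a, b, c, d, e
  1-simplices (9): ab, ac, ae, bc, bd, be, cd, ce, de
  2-simplices (6): abc, abe, ace, bcd, bde, cde

giving chain groups C_0 ≅ Z^5, C_1 ≅ Z^9, C_2 ≅ Z^6.

The boundary map ∂_1: C_1 → C_0 maps an edge to its endpoints' difference, ∂[p,q] = q − p. For instance
  ∂bd = d − b.
The resulting 5×9 matrix has rank 4, and its Smith normal form has invariant factors (1,1,1,1).

∂_2: C_2 → C_1 maps a triangle to the signed sum of its edges. For instance
  ∂bde = de − be + bd,
  ∂ace = ce − ae + ac.
The resulting 9×6 matrix has rank 5, and its Smith normal form has invariant factors (1,1,1,1,1).

Now H_k = ker ∂_k / im ∂_{k+1}, so:

  H_0: rank C_0 − rank ∂_1 = 5 − 4 = 1, and the invariant factors of ∂_1 are all 1, so H_0 = Z.
  H_1: rank ker ∂_1 − rank ∂_2 = (9 − 4) − 5 = 0, and the invariant factors of ∂_2 are all 1, so H_1 = 0.
  H_2: rank ker ∂_2 − rank ∂_3 = (6 − 5) − 0 = 1, and there is no ∂_3, so H_2 = Z.

(K is a triangulation of the 2-sphere S^2.)

H_0 ≅ Z,  H_1 = 0,  H_2 ≅ Z.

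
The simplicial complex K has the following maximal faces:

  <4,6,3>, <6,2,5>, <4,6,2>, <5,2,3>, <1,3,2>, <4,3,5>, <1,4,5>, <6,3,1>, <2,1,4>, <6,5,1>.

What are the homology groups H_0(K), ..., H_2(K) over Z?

H_0 ≅ Z,  H_1 ≅ Z/2,  H_2 = 0.

Order the vertices as 1 < 2 < 3 < 4 < 5 < 6. Listing each simplex with vertices in this order, K has dimension 2 with simplices:

  0-simplices (6): [1], [2], [3], [4], [5], [6]
  1-simplices (15): [1,2], [1,3], [1,4], [1,5], [1,6], [2,3], [2,4], [2,5], [2,6], [3,4], [3,5], [3,6], [4,5], [4,6], [5,6]
  2-simplices (10): [1,2,3], [1,2,4], [1,3,6], [1,4,5], [1,5,6], [2,3,5], [2,4,6], [2,5,6], [3,4,5], [3,4,6]

so the chain groups are C_0 ≅ Z^6, C_1 ≅ Z^15, C_2 ≅ Z^10.

The boundary map ∂_1: C_1 → C_0 sends each edge [p,q] (with p < q) to q − p. For instance
  ∂[1,4] = [4] − [1].
This gives a 6×15 integer matrix of rank 5; reducing to Smith normal form yields diagonal entries (1,1,1,1,1).

The boundary map ∂_2: C_2 → C_1 acts by ∂[p,q,r] = [q,r] − [p,r] + [p,q]. For instance
  ∂[1,5,6] = [5,6] − [1,6] + [1,5],
  ∂[2,3,5] = [3,5] − [2,5] + [2,3].
The 15×10 boundary matrix has rank 10 and Smith normal form diag(1,1,1,1,1,1,1,1,1,2).

From H_k ≅ ker(∂_k) / im(∂_{k+1}) we obtain:

  H_0: rank C_0 − rank ∂_1 = 6 − 5 = 1, and the invariant factors of ∂_1 are all 1, so H_0 = Z.
  H_1: rank ker ∂_1 − rank ∂_2 = (15 − 5) − 10 = 0, and ∂_2 has invariant factor 2 > 1, so H_1 = Z/2.
  H_2: rank ker ∂_2 − rank ∂_3 = (10 − 10) − 0 = 0, and there is no ∂_3, so H_2 = 0.

As a check, the Euler characteristic is 6 − 15 + 10 = 1, which agrees with 1 − 0 + 0 = 1.
(K is a triangulation of the real projective plane RP^2.)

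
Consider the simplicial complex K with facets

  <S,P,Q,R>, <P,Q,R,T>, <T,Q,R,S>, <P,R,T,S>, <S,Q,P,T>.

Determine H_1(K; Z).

Order the vertices as P < Q < R < S < T. Listing each simplex with vertices in this order, K has dimension 3 with simplices:

  0-simplices (5): P, Q, R, S, T
  1-simplices (10): PQ, PR, PS, PT, QR, QS, QT, RS, RT, ST
  2-simplices (10): PQR, PQS, PQT, PRS, PRT, PST, QRS, QRT, QST, RST
  3-simplices (5): PQRS, PQRT, PQST, PRST, QRST

giving chain groups C_0 ≅ Z^5, C_1 ≅ Z^10, C_2 ≅ Z^10, C_3 ≅ Z^5.

The boundary map ∂_1: C_1 → C_0 sends each edge [p,q] (with p < q) to q − p. For instance
  ∂PS = S − P.
This gives a 5×10 integer matrix of rank 4; reducing to Smith normal form yields diagonal entries (1,1,1,1).

∂_2: C_2 → C_1 maps a triangle to the signed sum of its edges. For instance
  ∂RST = ST − RT + RS,
  ∂PQT = QT − PT + PQ.
This gives a 10×10 integer matrix of rank 6; reducing to Smith normal form yields diagonal entries (1,1,1,1,1,1).

∂_3: C_3 → C_2 sends each 3-simplex σ to the alternating sum Σ_i (−1)^i (σ with its i-th vertex removed). For instance
  ∂QRST = RST − QST + QRT − QRS,
  ∂PQRS = QRS − PRS + PQS − PQR.
The resulting 10×5 matrix has rank 4, and its Smith normal form has invariant factors (1,1,1,1).

Now H_k = ker ∂_k / im ∂_{k+1}, so:

  H_1: rank ker ∂_1 − rank ∂_2 = (10 − 4) − 6 = 0, and the invariant factors of ∂_2 are all 1, so H_1 = 0.

H_1 = 0.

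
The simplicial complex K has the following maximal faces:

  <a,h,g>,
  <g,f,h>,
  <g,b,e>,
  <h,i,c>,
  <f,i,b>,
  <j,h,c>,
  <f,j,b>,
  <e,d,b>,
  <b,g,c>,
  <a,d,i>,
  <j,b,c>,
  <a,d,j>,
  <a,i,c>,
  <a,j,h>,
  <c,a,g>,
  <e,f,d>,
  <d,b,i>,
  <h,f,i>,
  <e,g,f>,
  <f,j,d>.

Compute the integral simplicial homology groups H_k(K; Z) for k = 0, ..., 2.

H_0 ≅ Z,  H_1 ≅ Z ⊕ Z/2Z,  H_2 = 0.

K has 10 vertices, 30 edges, 20 triangles.
rank ∂_0 = 0, rank ∂_1 = 9 ⇒ b_0 = 10 − 0 − 9 = 1; all invariant factors of ∂_1 are 1 so no torsion. So H_0 ≅ Z.
rank ∂_1 = 9, rank ∂_2 = 20 ⇒ b_1 = 30 − 9 − 20 = 1; ∂_2 has invariant factor(s) [2] giving torsion. So H_1 ≅ Z ⊕ Z/2Z.
rank ∂_2 = 20, rank ∂_3 = 0 ⇒ b_2 = 20 − 20 − 0 = 0. So H_2 ≅ 0.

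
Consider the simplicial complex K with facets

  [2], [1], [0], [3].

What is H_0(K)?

H_0 ≅ Z^4.

We work with the vertex ordering 0 < 1 < 2 < 3. The simplices of K, each written with vertices in increasing order, are:

  0-simplices (4): [0], [1], [2], [3]

Hence C_0 ≅ Z^4.

Now H_k = ker ∂_k / im ∂_{k+1}, so:

  H_0: rank C_0 − rank ∂_1 = 4 − 0 = 4, and there is no ∂_1, so H_0 = Z^4.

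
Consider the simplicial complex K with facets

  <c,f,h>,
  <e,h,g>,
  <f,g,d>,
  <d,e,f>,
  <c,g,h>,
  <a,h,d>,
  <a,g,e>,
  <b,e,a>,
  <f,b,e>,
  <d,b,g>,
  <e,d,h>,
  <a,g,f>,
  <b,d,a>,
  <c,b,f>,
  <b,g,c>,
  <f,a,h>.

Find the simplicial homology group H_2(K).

H_2 = Z.

Fix the vertex order a < b < c < d < e < f < g < h and write every simplex with vertices in increasing order. Then dim K = 2 and the simplices of K are:

  0-simplices (8): a, b, c, d, e, f, g, h
  1-simplices (24): ab, ad, ae, af, ag, ah, bc, bd, be, bf, bg, cf, cg, ch, de, df, dg, dh, ef, eg, eh, fg, fh, gh
  2-simplices (16): abd, abe, adh, aeg, afg, afh, bcf, bcg, bdg, bef, cfh, cgh, def, deh, dfg, egh

giving chain groups C_0 ≅ Z^8, C_1 ≅ Z^24, C_2 ≅ Z^16.

The boundary map ∂_1: C_1 → C_0 maps an edge to its endpoints' difference, ∂[p,q] = q − p. For instance
  ∂bf = f − b.
The 8×24 boundary matrix has rank 7 and Smith normal form diag(1,1,1,1,1,1,1).

The boundary map ∂_2: C_2 → C_1 acts by ∂[p,q,r] = [q,r] − [p,r] + [p,q]. For instance
  ∂bcf = cf − bf + bc,
  ∂def = ef − df + de.
The 24×16 boundary matrix has rank 15 and Smith normal form diag(1,1,1,1,1,1,1,1,1,1,1,1,1,1,1).

Now H_k = ker ∂_k / im ∂_{k+1}, so:

  H_2: rank ker ∂_2 − rank ∂_3 = (16 − 15) − 0 = 1, and there is no ∂_3, so H_2 = Z.

(K is a triangulation of the torus T^2.)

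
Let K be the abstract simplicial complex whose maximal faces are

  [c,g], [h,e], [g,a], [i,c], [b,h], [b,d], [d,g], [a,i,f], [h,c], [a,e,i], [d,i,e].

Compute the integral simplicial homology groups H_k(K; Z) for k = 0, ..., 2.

Take the total order a < b < c < d < e < f < g < h < i on the vertex set. Then K (dimension 2) consists of the simplices:

  0-simplices (9): a, b, c, d, e, f, g, h, i
  1-simplices (15): ae, af, ag, ai, bd, bh, cg, ch, ci, de, dg, di, eh, ei, fi
  2-simplices (3): aei, afi, dei

Hence C_0 ≅ Z^9, C_1 ≅ Z^15, C_2 ≅ Z^3.

Boundary ∂_1: C_1 → C_0 maps an edge to its endpoints' difference, ∂[p,q] = q − p. For instance
  ∂di = i − d.
The resulting 9×15 matrix has rank 8, and its Smith normal form has invariant factors (1,1,1,1,1,1,1,1).

The boundary map ∂_2: C_2 → C_1 acts by ∂[p,q,r] = [q,r] − [p,r] + [p,q]. For instance
  ∂dei = ei − di + de,
  ∂aei = ei − ai + ae.
As a 15×3 matrix over Z this has rank 3, with invariant factors (1,1,1).

From H_k ≅ ker(∂_k) / im(∂_{k+1}) we obtain:

  H_0: rank C_0 − rank ∂_1 = 9 − 8 = 1, and the invariant factors of ∂_1 are all 1, so H_0 ≅ Z.
  H_1: rank ker ∂_1 − rank ∂_2 = (15 − 8) − 3 = 4, and the invariant factors of ∂_2 are all 1, so H_1 ≅ Z^4.
  H_2: rank ker ∂_2 − rank ∂_3 = (3 − 3) − 0 = 0, and there is no ∂_3, so H_2 ≅ 0.

As a check, the Euler characteristic is 9 − 15 + 3 = -3, which agrees with 1 − 4 + 0 = -3.

H_0 ≅ Z,  H_1 ≅ Z^4,  H_2 = 0.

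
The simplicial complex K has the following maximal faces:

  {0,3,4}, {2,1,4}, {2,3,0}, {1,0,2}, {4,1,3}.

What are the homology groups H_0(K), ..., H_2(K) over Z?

Take the total order 0 < 1 < 2 < 3 < 4 on the vertex set. Then K (dimension 2) consists of the simplices:

  0-simplices (5): [0], [1], [2], [3], [4]
  1-simplices (10): [0,1], [0,2], [0,3], [0,4], [1,2], [1,3], [1,4], [2,3], [2,4], [3,4]
  2-simplices (5): [0,1,2], [0,2,3], [0,3,4], [1,2,4], [1,3,4]

giving chain groups C_0 ≅ Z^5, C_1 ≅ Z^10, C_2 ≅ Z^5.

∂_1: C_1 → C_0 maps an edge to its endpoints' difference, ∂[p,q] = q − p. For instance
  ∂[0,3] = [3] − [0].
The resulting 5×10 matrix has rank 4, and its Smith normal form has invariant factors (1,1,1,1).

The boundary map ∂_2: C_2 → C_1 maps a triangle to the signed sum of its edges. For instance
  ∂[0,2,3] = [2,3] − [0,3] + [0,2],
  ∂[0,3,4] = [3,4] − [0,4] + [0,3].
As a 10×5 matrix over Z this has rank 5, with invariant factors (1,1,1,1,1).

Now H_k = ker ∂_k / im ∂_{k+1}, so:

  H_0: rank C_0 − rank ∂_1 = 5 − 4 = 1, and the invariant factors of ∂_1 are all 1, so H_0 ≅ Z.
  H_1: rank ker ∂_1 − rank ∂_2 = (10 − 4) − 5 = 1, and the invariant factors of ∂_2 are all 1, so H_1 ≅ Z.
  H_2: rank ker ∂_2 − rank ∂_3 = (5 − 5) − 0 = 0, and there is no ∂_3, so H_2 ≅ 0.

(K is a triangulation of the Möbius band.)

H_0 = Z,  H_1 = Z,  H_2 = 0.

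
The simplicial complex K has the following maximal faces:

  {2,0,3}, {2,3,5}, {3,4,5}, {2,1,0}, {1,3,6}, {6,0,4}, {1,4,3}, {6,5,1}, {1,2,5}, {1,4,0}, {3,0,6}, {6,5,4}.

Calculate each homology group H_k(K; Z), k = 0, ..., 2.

H_0 = Z,  H_1 = Z/2,  H_2 = 0.

Order the vertices as 0 < 1 < 2 < 3 < 4 < 5 < 6. Listing each simplex with vertices in this order, K has dimension 2 with simplices:

  0-simplices (7): [0], [1], [2], [3], [4], [5], [6]
  1-simplices (18): [0,1], [0,2], [0,3], [0,4], [0,6], [1,2], [1,3], [1,4], [1,5], [1,6], [2,3], [2,5], [3,4], [3,5], [3,6], [4,5], [4,6], [5,6]
  2-simplices (12): [0,1,2], [0,1,4], [0,2,3], [0,3,6], [0,4,6], [1,2,5], [1,3,4], [1,3,6], [1,5,6], [2,3,5], [3,4,5], [4,5,6]

giving chain groups C_0 ≅ Z^7, C_1 ≅ Z^18, C_2 ≅ Z^12.

Boundary ∂_1: C_1 → C_0 maps an edge to its endpoints' difference, ∂[p,q] = q − p. For instance
  ∂[0,4] = [4] − [0].
The resulting 7×18 matrix has rank 6, and its Smith normal form has invariant factors (1,1,1,1,1,1).

The boundary map ∂_2: C_2 → C_1 sends each 2-simplex [p,q,r] to [q,r] − [p,r] + [p,q]. For instance
  ∂[0,4,6] = [4,6] − [0,6] + [0,4],
  ∂[3,4,5] = [4,5] − [3,5] + [3,4].
As a 18×12 matrix over Z this has rank 12, with invariant factors (1,1,1,1,1,1,1,1,1,1,1,2).

Reading off H_k = ker ∂_k / im ∂_{k+1}:

  H_0: rank C_0 − rank ∂_1 = 7 − 6 = 1, and the invariant factors of ∂_1 are all 1, so H_0 ≅ Z.
  H_1: rank ker ∂_1 − rank ∂_2 = (18 − 6) − 12 = 0, and ∂_2 has invariant factor 2 > 1, so H_1 ≅ Z/2.
  H_2: rank ker ∂_2 − rank ∂_3 = (12 − 12) − 0 = 0, and there is no ∂_3, so H_2 ≅ 0.

(K is a triangulation of the real projective plane RP^2.)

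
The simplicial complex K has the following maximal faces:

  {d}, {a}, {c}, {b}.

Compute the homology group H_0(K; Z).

H_0 = Z^4.

Order the vertices as a < b < c < d. Listing each simplex with vertices in this order, K has dimension 0 with simplices:

  0-simplices (4): a, b, c, d

giving chain groups C_0 ≅ Z^4.

Now H_k = ker ∂_k / im ∂_{k+1}, so:

  H_0: rank C_0 − rank ∂_1 = 4 − 0 = 4, and there is no ∂_1, so H_0 = Z^4.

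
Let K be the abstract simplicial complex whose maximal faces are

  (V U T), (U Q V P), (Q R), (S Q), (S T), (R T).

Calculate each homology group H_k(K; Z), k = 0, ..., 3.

H_0 ≅ Z,  H_1 ≅ Z^2,  H_2 = 0,  H_3 = 0.

Fix the vertex order P < Q < R < S < T < U < V and write every simplex with vertices in increasing order. Then dim K = 3 and the simplices of K are:

  0-simplices (7): P, Q, R, S, T, U, V
  1-simplices (12): PQ, PU, PV, QR, QS, QU, QV, RT, ST, TU, TV, UV
  2-simplices (5): PQU, PQV, PUV, QUV, TUV
  3-simplices (1): PQUV

giving chain groups C_0 ≅ Z^7, C_1 ≅ Z^12, C_2 ≅ Z^5, C_3 ≅ Z^1.

Boundary ∂_1: C_1 → C_0 sends each edge [p,q] (with p < q) to q − p. For instance
  ∂TU = U − T.
The 7×12 boundary matrix has rank 6 and Smith normal form diag(1,1,1,1,1,1).

The boundary map ∂_2: C_2 → C_1 sends each 2-simplex [p,q,r] to [q,r] − [p,r] + [p,q]. For instance
  ∂PQV = QV − PV + PQ,
  ∂PUV = UV − PV + PU.
The resulting 12×5 matrix has rank 4, and its Smith normal form has invariant factors (1,1,1,1).

∂_3: C_3 → C_2 sends each 3-simplex σ to the alternating sum Σ_i (−1)^i (σ with its i-th vertex removed). For instance
  ∂PQUV = QUV − PUV + PQV − PQU.
The resulting 5×1 matrix has rank 1, and its Smith normal form has invariant factors (1).

From H_k ≅ ker(∂_k) / im(∂_{k+1}) we obtain:

  H_0: rank C_0 − rank ∂_1 = 7 − 6 = 1, and the invariant factors of ∂_1 are all 1, so H_0 ≅ Z.
  H_1: rank ker ∂_1 − rank ∂_2 = (12 − 6) − 4 = 2, and the invariant factors of ∂_2 are all 1, so H_1 ≅ Z^2.
  H_2: rank ker ∂_2 − rank ∂_3 = (5 − 4) − 1 = 0, and the invariant factors of ∂_3 are all 1, so H_2 ≅ 0.
  H_3: rank ker ∂_3 − rank ∂_4 = (1 − 1) − 0 = 0, and there is no ∂_4, so H_3 ≅ 0.

As a check, the Euler characteristic is 7 − 12 + 5 − 1 = -1, which agrees with 1 − 2 + 0 − 0 = -1.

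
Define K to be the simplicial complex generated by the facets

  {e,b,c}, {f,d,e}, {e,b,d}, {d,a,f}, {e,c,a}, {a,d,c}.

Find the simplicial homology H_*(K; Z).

H_0 ≅ Z,  H_1 ≅ Z,  H_2 = 0.

We work with the vertex ordering a < b < c < d < e < f. The simplices of K, each written with vertices in increasing order, are:

  0-simplices (6): a, b, c, d, e, f
  1-simplices (12): ac, ad, ae, af, bc, bd, be, cd, ce, de, df, ef
  2-simplices (6): acd, ace, adf, bce, bde, def

giving chain groups C_0 ≅ Z^6, C_1 ≅ Z^12, C_2 ≅ Z^6.

∂_1: C_1 → C_0 maps an edge to its endpoints' difference, ∂[p,q] = q − p.
This gives a 6×12 integer matrix of rank 5; reducing to Smith normal form yields diagonal entries (1,1,1,1,1).

Boundary ∂_2: C_2 → C_1 sends each 2-simplex [p,q,r] to [q,r] − [p,r] + [p,q]. For instance
  ∂bde = de − be + bd,
  ∂def = ef − df + de.
This gives a 12×6 integer matrix of rank 6; reducing to Smith normal form yields diagonal entries (1,1,1,1,1,1).

Now H_k = ker ∂_k / im ∂_{k+1}, so:

  H_0: rank C_0 − rank ∂_1 = 6 − 5 = 1, and the invariant factors of ∂_1 are all 1, so H_0 = Z.
  H_1: rank ker ∂_1 − rank ∂_2 = (12 − 5) − 6 = 1, and the invariant factors of ∂_2 are all 1, so H_1 = Z.
  H_2: rank ker ∂_2 − rank ∂_3 = (6 − 6) − 0 = 0, and there is no ∂_3, so H_2 = 0.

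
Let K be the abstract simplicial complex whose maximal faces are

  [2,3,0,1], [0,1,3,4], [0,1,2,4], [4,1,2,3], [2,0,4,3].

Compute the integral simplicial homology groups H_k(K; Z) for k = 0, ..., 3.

Take the total order 0 < 1 < 2 < 3 < 4 on the vertex set. Then K (dimension 3) consists of the simplices:

  0-simplices (5): [0], [1], [2], [3], [4]
  1-simplices (10): [0,1], [0,2], [0,3], [0,4], [1,2], [1,3], [1,4], [2,3], [2,4], [3,4]
  2-simplices (10): [0,1,2], [0,1,3], [0,1,4], [0,2,3], [0,2,4], [0,3,4], [1,2,3], [1,2,4], [1,3,4], [2,3,4]
  3-simplices (5): [0,1,2,3], [0,1,2,4], [0,1,3,4], [0,2,3,4], [1,2,3,4]

giving chain groups C_0 ≅ Z^5, C_1 ≅ Z^10, C_2 ≅ Z^10, C_3 ≅ Z^5.

Boundary ∂_1: C_1 → C_0 sends each edge [p,q] (with p < q) to q − p. For instance
  ∂[0,2] = [2] − [0].
This gives a 5×10 integer matrix of rank 4; reducing to Smith normal form yields diagonal entries (1,1,1,1).

∂_2: C_2 → C_1 maps a triangle to the signed sum of its edges. For instance
  ∂[0,1,4] = [1,4] − [0,4] + [0,1],
  ∂[1,3,4] = [3,4] − [1,4] + [1,3].
This gives a 10×10 integer matrix of rank 6; reducing to Smith normal form yields diagonal entries (1,1,1,1,1,1).

∂_3: C_3 → C_2 sends each 3-simplex σ to the alternating sum Σ_i (−1)^i (σ with its i-th vertex removed). For instance
  ∂[0,1,2,4] = [1,2,4] − [0,2,4] + [0,1,4] − [0,1,2],
  ∂[0,1,3,4] = [1,3,4] − [0,3,4] + [0,1,4] − [0,1,3].
The 10×5 boundary matrix has rank 4 and Smith normal form diag(1,1,1,1).

Computing H_k = (kernel of ∂_k) / (image of ∂_{k+1}):

  H_0: rank C_0 − rank ∂_1 = 5 − 4 = 1, and the invariant factors of ∂_1 are all 1, so H_0 ≅ Z.
  H_1: rank ker ∂_1 − rank ∂_2 = (10 − 4) − 6 = 0, and the invariant factors of ∂_2 are all 1, so H_1 ≅ 0.
  H_2: rank ker ∂_2 − rank ∂_3 = (10 − 6) − 4 = 0, and the invariant factors of ∂_3 are all 1, so H_2 ≅ 0.
  H_3: rank ker ∂_3 − rank ∂_4 = (5 − 4) − 0 = 1, and there is no ∂_4, so H_3 ≅ Z.

H_0 ≅ Z,  H_1 = 0,  H_2 = 0,  H_3 ≅ Z.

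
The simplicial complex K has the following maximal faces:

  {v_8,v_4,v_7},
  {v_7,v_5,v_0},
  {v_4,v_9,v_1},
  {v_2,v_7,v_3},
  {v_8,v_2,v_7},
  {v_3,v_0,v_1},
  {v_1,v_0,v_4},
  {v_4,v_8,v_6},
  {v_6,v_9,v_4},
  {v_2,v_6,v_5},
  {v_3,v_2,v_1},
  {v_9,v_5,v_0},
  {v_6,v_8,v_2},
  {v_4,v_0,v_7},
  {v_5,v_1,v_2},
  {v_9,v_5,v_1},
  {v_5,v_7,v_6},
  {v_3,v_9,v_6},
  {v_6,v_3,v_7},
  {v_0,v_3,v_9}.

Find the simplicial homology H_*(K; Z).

H_0 ≅ Z,  H_1 ≅ Z ⊕ Z/2Z,  H_2 = 0.

Fix the vertex order v_0 < v_1 < v_2 < v_3 < v_4 < v_5 < v_6 < v_7 < v_8 < v_9 and write every simplex with vertices in increasing order. Then dim K = 2 and the simplices of K are:

  0-simplices (10): [v_0], [v_1], [v_2], [v_3], [v_4], [v_5], [v_6], [v_7], [v_8], [v_9]
  1-simplices (30): (30 of them)
  2-simplices (20): (20 of them)

Hence C_0 ≅ Z^10, C_1 ≅ Z^30, C_2 ≅ Z^20.

The boundary map ∂_1: C_1 → C_0 sends each edge [p,q] (with p < q) to q − p. For instance
  ∂[v_5,v_9] = [v_9] − [v_5].
As a 10×30 matrix over Z this has rank 9, with invariant factors (1,1,1,1,1,1,1,1,1).

Boundary ∂_2: C_2 → C_1 acts by ∂[p,q,r] = [q,r] − [p,r] + [p,q]. For instance
  ∂[v_0,v_1,v_3] = [v_1,v_3] − [v_0,v_3] + [v_0,v_1],
  ∂[v_1,v_2,v_5] = [v_2,v_5] − [v_1,v_5] + [v_1,v_2].
This gives a 30×20 integer matrix of rank 20; reducing to Smith normal form yields diagonal entries (1,1,1,1,1,1,1,1,1,1,1,1,1,1,1,1,1,1,1,2).

Now H_k = ker ∂_k / im ∂_{k+1}, so:

  H_0: rank C_0 − rank ∂_1 = 10 − 9 = 1, and the invariant factors of ∂_1 are all 1, so H_0 ≅ Z.
  H_1: rank ker ∂_1 − rank ∂_2 = (30 − 9) − 20 = 1, and ∂_2 has invariant factor 2 > 1, so H_1 ≅ Z ⊕ Z/2Z.
  H_2: rank ker ∂_2 − rank ∂_3 = (20 − 20) − 0 = 0, and there is no ∂_3, so H_2 ≅ 0.

As a check, the Euler characteristic is 10 − 30 + 20 = 0, which agrees with 1 − 1 + 0 = 0.
(K is a triangulation of the Klein bottle.)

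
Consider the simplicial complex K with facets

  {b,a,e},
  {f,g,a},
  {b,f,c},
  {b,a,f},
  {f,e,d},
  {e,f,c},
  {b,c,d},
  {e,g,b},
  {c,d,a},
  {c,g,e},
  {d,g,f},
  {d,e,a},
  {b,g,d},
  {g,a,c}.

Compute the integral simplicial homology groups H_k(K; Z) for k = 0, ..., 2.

H_0 = Z,  H_1 = Z^2,  H_2 = Z.

We work with the vertex ordering a < b < c < d < e < f < g. The simplices of K, each written with vertices in increasing order, are:

  0-simplices (7): a, b, c, d, e, f, g
  1-simplices (21): ab, ac, ad, ae, af, ag, bc, bd, be, bf, bg, cd, ce, cf, cg, de, df, dg, ef, eg, fg
  2-simplices (14): abe, abf, acd, acg, ade, afg, bcd, bcf, bdg, beg, cef, ceg, def, dfg

so the chain groups are C_0 ≅ Z^7, C_1 ≅ Z^21, C_2 ≅ Z^14.

The boundary map ∂_1: C_1 → C_0 sends each edge [p,q] (with p < q) to q − p. For instance
  ∂bf = f − b.
This gives a 7×21 integer matrix of rank 6; reducing to Smith normal form yields diagonal entries (1,1,1,1,1,1).

The boundary map ∂_2: C_2 → C_1 maps a triangle to the signed sum of its edges. For instance
  ∂acd = cd − ad + ac,
  ∂ceg = eg − cg + ce.
The 21×14 boundary matrix has rank 13 and Smith normal form diag(1,1,1,1,1,1,1,1,1,1,1,1,1).

Computing H_k = (kernel of ∂_k) / (image of ∂_{k+1}):

  H_0: rank C_0 − rank ∂_1 = 7 − 6 = 1, and the invariant factors of ∂_1 are all 1, so H_0 ≅ Z.
  H_1: rank ker ∂_1 − rank ∂_2 = (21 − 6) − 13 = 2, and the invariant factors of ∂_2 are all 1, so H_1 ≅ Z^2.
  H_2: rank ker ∂_2 − rank ∂_3 = (14 − 13) − 0 = 1, and there is no ∂_3, so H_2 ≅ Z.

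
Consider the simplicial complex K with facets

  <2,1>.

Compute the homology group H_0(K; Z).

H_0 = Z.

Take the total order 1 < 2 on the vertex set. Then K (dimension 1) consists of the simplices:

  0-simplices (2): [1], [2]
  1-simplices (1): [1,2]

Hence C_0 ≅ Z^2, C_1 ≅ Z^1.

Boundary ∂_1: C_1 → C_0 is given by ∂[p,q] = [q] − [p].
The resulting 2×1 matrix has rank 1, and its Smith normal form has invariant factors (1).

Reading off H_k = ker ∂_k / im ∂_{k+1}:

  H_0: rank C_0 − rank ∂_1 = 2 − 1 = 1, and the invariant factors of ∂_1 are all 1, so H_0 ≅ Z.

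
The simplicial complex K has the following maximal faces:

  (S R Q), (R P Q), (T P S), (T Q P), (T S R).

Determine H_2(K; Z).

H_2 = 0.

K has 5 vertices, 10 edges, 5 triangles.
rank ∂_2 = 5, rank ∂_3 = 0 ⇒ b_2 = 5 − 5 − 0 = 0. So H_2 ≅ 0.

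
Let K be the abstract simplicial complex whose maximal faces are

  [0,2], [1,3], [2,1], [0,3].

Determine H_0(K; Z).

Fix the vertex order 0 < 1 < 2 < 3 and write every simplex with vertices in increasing order. Then dim K = 1 and the simplices of K are:

  0-simplices (4): [0], [1], [2], [3]
  1-simplices (4): [0,2], [0,3], [1,2], [1,3]

so the chain groups are C_0 ≅ Z^4, C_1 ≅ Z^4.

∂_1: C_1 → C_0 sends each edge [p,q] (with p < q) to q − p.
This gives a 4×4 integer matrix of rank 3; reducing to Smith normal form yields diagonal entries (1,1,1).

Reading off H_k = ker ∂_k / im ∂_{k+1}:

  H_0: rank C_0 − rank ∂_1 = 4 − 3 = 1, and the invariant factors of ∂_1 are all 1, so H_0 = Z.

(K is a triangulation of the circle S^1.)

H_0 = Z.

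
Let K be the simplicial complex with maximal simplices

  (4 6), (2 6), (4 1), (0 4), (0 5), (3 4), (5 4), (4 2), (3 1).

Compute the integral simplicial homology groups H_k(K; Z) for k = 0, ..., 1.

Order the vertices as 0 < 1 < 2 < 3 < 4 < 5 < 6. Listing each simplex with vertices in this order, K has dimension 1 with simplices:

  0-simplices (7): [0], [1], [2], [3], [4], [5], [6]
  1-simplices (9): [0,4], [0,5], [1,3], [1,4], [2,4], [2,6], [3,4], [4,5], [4,6]

Hence C_0 ≅ Z^7, C_1 ≅ Z^9.

The boundary map ∂_1: C_1 → C_0 is given by ∂[p,q] = [q] − [p].
The resulting 7×9 matrix has rank 6, and its Smith normal form has invariant factors (1,1,1,1,1,1).

Now H_k = ker ∂_k / im ∂_{k+1}, so:

  H_0: rank C_0 − rank ∂_1 = 7 − 6 = 1, and the invariant factors of ∂_1 are all 1, so H_0 = Z.
  H_1: rank ker ∂_1 − rank ∂_2 = (9 − 6) − 0 = 3, and there is no ∂_2, so H_1 = Z^3.

As a check, the Euler characteristic is 7 − 9 = -2, which agrees with 1 − 3 = -2.
(K is a triangulation of a wedge of 3 circles.)

H_0 = Z,  H_1 = Z^3.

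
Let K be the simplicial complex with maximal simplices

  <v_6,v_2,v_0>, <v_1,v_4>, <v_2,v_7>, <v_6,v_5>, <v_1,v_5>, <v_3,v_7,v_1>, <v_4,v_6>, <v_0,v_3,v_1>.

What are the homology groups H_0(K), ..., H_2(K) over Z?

H_0 = Z,  H_1 = Z^3,  H_2 = 0.

Fix the vertex order v_0 < v_1 < v_2 < v_3 < v_4 < v_5 < v_6 < v_7 and write every simplex with vertices in increasing order. Then dim K = 2 and the simplices of K are:

  0-simplices (8): [v_0], [v_1], [v_2], [v_3], [v_4], [v_5], [v_6], [v_7]
  1-simplices (13): [v_0,v_1], [v_0,v_2], [v_0,v_3], [v_0,v_6], [v_1,v_3], [v_1,v_4], [v_1,v_5], [v_1,v_7], [v_2,v_6], [v_2,v_7], [v_3,v_7], [v_4,v_6], [v_5,v_6]
  2-simplices (3): [v_0,v_1,v_3], [v_0,v_2,v_6], [v_1,v_3,v_7]

Hence C_0 ≅ Z^8, C_1 ≅ Z^13, C_2 ≅ Z^3.

Boundary ∂_1: C_1 → C_0 is given by ∂[p,q] = [q] − [p].
This gives a 8×13 integer matrix of rank 7; reducing to Smith normal form yields diagonal entries (1,1,1,1,1,1,1).

The boundary map ∂_2: C_2 → C_1 acts by ∂[p,q,r] = [q,r] − [p,r] + [p,q]. For instance
  ∂[v_0,v_1,v_3] = [v_1,v_3] − [v_0,v_3] + [v_0,v_1],
  ∂[v_0,v_2,v_6] = [v_2,v_6] − [v_0,v_6] + [v_0,v_2].
The resulting 13×3 matrix has rank 3, and its Smith normal form has invariant factors (1,1,1).

Reading off H_k = ker ∂_k / im ∂_{k+1}:

  H_0: rank C_0 − rank ∂_1 = 8 − 7 = 1, and the invariant factors of ∂_1 are all 1, so H_0 = Z.
  H_1: rank ker ∂_1 − rank ∂_2 = (13 − 7) − 3 = 3, and the invariant factors of ∂_2 are all 1, so H_1 = Z^3.
  H_2: rank ker ∂_2 − rank ∂_3 = (3 − 3) − 0 = 0, and there is no ∂_3, so H_2 = 0.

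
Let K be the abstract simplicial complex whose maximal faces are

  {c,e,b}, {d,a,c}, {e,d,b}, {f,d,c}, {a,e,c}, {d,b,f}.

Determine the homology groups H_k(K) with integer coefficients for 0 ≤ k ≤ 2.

Fix the vertex order a < b < c < d < e < f and write every simplex with vertices in increasing order. Then dim K = 2 and the simplices of K are:

  0-simplices (6): a, b, c, d, e, f
  1-simplices (12): ac, ad, ae, bc, bd, be, bf, cd, ce, cf, de, df
  2-simplices (6): acd, ace, bce, bde, bdf, cdf

Hence C_0 ≅ Z^6, C_1 ≅ Z^12, C_2 ≅ Z^6.

Boundary ∂_1: C_1 → C_0 maps an edge to its endpoints' difference, ∂[p,q] = q − p. For instance
  ∂df = f − d.
The resulting 6×12 matrix has rank 5, and its Smith normal form has invariant factors (1,1,1,1,1).

Boundary ∂_2: C_2 → C_1 acts by ∂[p,q,r] = [q,r] − [p,r] + [p,q]. For instance
  ∂bde = de − be + bd,
  ∂bce = ce − be + bc.
The resulting 12×6 matrix has rank 6, and its Smith normal form has invariant factors (1,1,1,1,1,1).

Reading off H_k = ker ∂_k / im ∂_{k+1}:

  H_0: rank C_0 − rank ∂_1 = 6 − 5 = 1, and the invariant factors of ∂_1 are all 1, so H_0 ≅ Z.
  H_1: rank ker ∂_1 − rank ∂_2 = (12 − 5) − 6 = 1, and the invariant factors of ∂_2 are all 1, so H_1 ≅ Z.
  H_2: rank ker ∂_2 − rank ∂_3 = (6 − 6) − 0 = 0, and there is no ∂_3, so H_2 ≅ 0.

As a check, the Euler characteristic is 6 − 12 + 6 = 0, which agrees with 1 − 1 + 0 = 0.
(K is a triangulation of the cylinder S^1 x I.)

H_0 = Z,  H_1 = Z,  H_2 = 0.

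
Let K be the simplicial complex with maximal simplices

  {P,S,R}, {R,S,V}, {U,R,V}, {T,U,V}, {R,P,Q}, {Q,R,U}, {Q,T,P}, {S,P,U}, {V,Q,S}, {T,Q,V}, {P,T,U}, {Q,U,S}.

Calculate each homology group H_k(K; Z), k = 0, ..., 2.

Fix the vertex order P < Q < R < S < T < U < V and write every simplex with vertices in increasing order. Then dim K = 2 and the simplices of K are:

  0-simplices (7): P, Q, R, S, T, U, V
  1-simplices (18): PQ, PR, PS, PT, PU, QR, QS, QT, QU, QV, RS, RU, RV, SU, SV, TU, TV, UV
  2-simplices (12): PQR, PQT, PRS, PSU, PTU, QRU, QSU, QSV, QTV, RSV, RUV, TUV

Hence C_0 ≅ Z^7, C_1 ≅ Z^18, C_2 ≅ Z^12.

The boundary map ∂_1: C_1 → C_0 is given by ∂[p,q] = [q] − [p]. For instance
  ∂UV = V − U.
The resulting 7×18 matrix has rank 6, and its Smith normal form has invariant factors (1,1,1,1,1,1).

∂_2: C_2 → C_1 sends each 2-simplex [p,q,r] to [q,r] − [p,r] + [p,q]. For instance
  ∂QSU = SU − QU + QS,
  ∂PSU = SU − PU + PS.
The resulting 18×12 matrix has rank 12, and its Smith normal form has invariant factors (1,1,1,1,1,1,1,1,1,1,1,2).

Now H_k = ker ∂_k / im ∂_{k+1}, so:

  H_0: rank C_0 − rank ∂_1 = 7 − 6 = 1, and the invariant factors of ∂_1 are all 1, so H_0 ≅ Z.
  H_1: rank ker ∂_1 − rank ∂_2 = (18 − 6) − 12 = 0, and ∂_2 has invariant factor 2 > 1, so H_1 ≅ Z/2.
  H_2: rank ker ∂_2 − rank ∂_3 = (12 − 12) − 0 = 0, and there is no ∂_3, so H_2 ≅ 0.

As a check, the Euler characteristic is 7 − 18 + 12 = 1, which agrees with 1 − 0 + 0 = 1.

H_0 = Z,  H_1 = Z/2,  H_2 = 0.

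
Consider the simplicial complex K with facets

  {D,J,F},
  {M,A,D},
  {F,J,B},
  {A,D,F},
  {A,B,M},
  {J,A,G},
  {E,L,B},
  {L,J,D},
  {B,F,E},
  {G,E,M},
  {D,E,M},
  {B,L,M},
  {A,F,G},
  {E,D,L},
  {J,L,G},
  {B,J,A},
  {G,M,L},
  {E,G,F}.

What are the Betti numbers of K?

Order the vertices as A < B < D < E < F < G < J < L < M. Listing each simplex with vertices in this order, K has dimension 2 with simplices:

  0-simplices (9): A, B, D, E, F, G, J, L, M
  1-simplices (27): AB, AD, AF, AG, AJ, AM, BE, BF, BJ, BL, BM, DE, DF, DJ, DL, DM, EF, EG, EL, EM, FG, FJ, GJ, GL, GM, JL, LM
  2-simplices (18): ABJ, ABM, ADF, ADM, AFG, AGJ, BEF, BEL, BFJ, BLM, DEL, DEM, DFJ, DJL, EFG, EGM, GJL, GLM

Hence C_0 ≅ Z^9, C_1 ≅ Z^27, C_2 ≅ Z^18.

∂_1: C_1 → C_0 is given by ∂[p,q] = [q] − [p]. For instance
  ∂AD = D − A.
The resulting 9×27 matrix has rank 8, and its Smith normal form has invariant factors (1,1,1,1,1,1,1,1).

∂_2: C_2 → C_1 sends each 2-simplex [p,q,r] to [q,r] − [p,r] + [p,q]. For instance
  ∂EFG = FG − EG + EF,
  ∂GLM = LM − GM + GL.
As a 27×18 matrix over Z this has rank 18, with invariant factors (1,1,1,1,1,1,1,1,1,1,1,1,1,1,1,1,1,2).

Reading off H_k = ker ∂_k / im ∂_{k+1}:

  H_0: rank C_0 − rank ∂_1 = 9 − 8 = 1, and the invariant factors of ∂_1 are all 1, so H_0 = Z.
  H_1: rank ker ∂_1 − rank ∂_2 = (27 − 8) − 18 = 1, and ∂_2 has invariant factor 2 > 1, so H_1 = Z ⊕ Z/2.
  H_2: rank ker ∂_2 − rank ∂_3 = (18 − 18) − 0 = 0, and there is no ∂_3, so H_2 = 0.

Hence the Betti numbers are b_0 = 1, b_1 = 1, b_2 = 0.

b_0 = 1, b_1 = 1, b_2 = 0.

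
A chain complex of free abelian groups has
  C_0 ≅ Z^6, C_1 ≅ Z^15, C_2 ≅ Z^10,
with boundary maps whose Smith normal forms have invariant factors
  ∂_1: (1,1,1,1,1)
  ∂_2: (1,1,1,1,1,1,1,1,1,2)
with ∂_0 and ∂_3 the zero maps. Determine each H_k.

H_0 ≅ Z,  H_1 ≅ Z/2,  H_2 = 0.

H_0: b_0 = 6 − 0 − 5 = 1; torsion from ∂_1 factors > 1: none. So H_0 ≅ Z.
H_1: b_1 = 15 − 5 − 10 = 0; torsion from ∂_2 factors > 1: [2]. So H_1 ≅ Z/2.
H_2: b_2 = 10 − 10 − 0 = 0; torsion from ∂_3 factors > 1: none. So H_2 ≅ 0.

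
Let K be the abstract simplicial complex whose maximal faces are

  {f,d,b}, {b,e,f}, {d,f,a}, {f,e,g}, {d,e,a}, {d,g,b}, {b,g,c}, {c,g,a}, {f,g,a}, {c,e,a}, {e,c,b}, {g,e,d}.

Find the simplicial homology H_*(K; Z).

H_0 = Z,  H_1 = Z/2,  H_2 = 0.

We work with the vertex ordering a < b < c < d < e < f < g. The simplices of K, each written with vertices in increasing order, are:

  0-simplices (7): a, b, c, d, e, f, g
  1-simplices (18): ac, ad, ae, af, ag, bc, bd, be, bf, bg, ce, cg, de, df, dg, ef, eg, fg
  2-simplices (12): ace, acg, ade, adf, afg, bce, bcg, bdf, bdg, bef, deg, efg

giving chain groups C_0 ≅ Z^7, C_1 ≅ Z^18, C_2 ≅ Z^12.

∂_1: C_1 → C_0 sends each edge [p,q] (with p < q) to q − p.
As a 7×18 matrix over Z this has rank 6, with invariant factors (1,1,1,1,1,1).

Boundary ∂_2: C_2 → C_1 maps a triangle to the signed sum of its edges. For instance
  ∂deg = eg − dg + de,
  ∂bcg = cg − bg + bc.
This gives a 18×12 integer matrix of rank 12; reducing to Smith normal form yields diagonal entries (1,1,1,1,1,1,1,1,1,1,1,2).

Reading off H_k = ker ∂_k / im ∂_{k+1}:

  H_0: rank C_0 − rank ∂_1 = 7 − 6 = 1, and the invariant factors of ∂_1 are all 1, so H_0 ≅ Z.
  H_1: rank ker ∂_1 − rank ∂_2 = (18 − 6) − 12 = 0, and ∂_2 has invariant factor 2 > 1, so H_1 ≅ Z/2.
  H_2: rank ker ∂_2 − rank ∂_3 = (12 − 12) − 0 = 0, and there is no ∂_3, so H_2 ≅ 0.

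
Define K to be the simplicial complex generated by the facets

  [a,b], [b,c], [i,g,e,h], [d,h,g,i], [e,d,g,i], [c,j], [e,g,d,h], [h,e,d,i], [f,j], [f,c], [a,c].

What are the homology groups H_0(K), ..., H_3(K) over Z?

H_0 = Z^2,  H_1 = Z^2,  H_2 = 0,  H_3 = Z.

K has 10 vertices, 16 edges, 10 triangles, 5 3-simplices.
rank ∂_0 = 0, rank ∂_1 = 8 ⇒ b_0 = 10 − 0 − 8 = 2; all invariant factors of ∂_1 are 1 so no torsion. So H_0 ≅ Z^2.
rank ∂_1 = 8, rank ∂_2 = 6 ⇒ b_1 = 16 − 8 − 6 = 2; all invariant factors of ∂_2 are 1 so no torsion. So H_1 ≅ Z^2.
rank ∂_2 = 6, rank ∂_3 = 4 ⇒ b_2 = 10 − 6 − 4 = 0; all invariant factors of ∂_3 are 1 so no torsion. So H_2 ≅ 0.
rank ∂_3 = 4, rank ∂_4 = 0 ⇒ b_3 = 5 − 4 − 0 = 1. So H_3 ≅ Z.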